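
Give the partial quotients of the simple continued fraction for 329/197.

Run the Euclidean algorithm on 329 and 197; the successive quotients are the partial quotients a_0, a_1, ... (each step inverts the fractional part left over by the previous one):
  329 = 1*197 + 132, so a_0 = 1.
  197 = 1*132 + 65, so a_1 = 1.
  132 = 2*65 + 2, so a_2 = 2.
  65 = 32*2 + 1, so a_3 = 32.
  2 = 2*1 + 0, so a_4 = 2.
The remainder reaches 0 after 5 divisions, so the expansion has 5 partial quotients, read off in order.

[1; 1, 2, 32, 2]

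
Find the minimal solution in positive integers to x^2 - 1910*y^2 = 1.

First expand sqrt(1910) as a continued fraction. With x_i = (sqrt(1910) + m_i)/d_i and (m_0, d_0) = (0, 1): a_0 = floor(sqrt(1910)) = 43, since 43^2 = 1849 <= 1910 < 1936 = 44^2.
Iterate m_{i+1} = d_i*a_i - m_i, d_{i+1} = (1910 - m_{i+1}^2)/d_i, a_{i+1} = floor((a_0 + m_{i+1})/d_{i+1}):
  m_1 = 1*43 - 0 = 43, d_1 = (1910 - 43^2)/1 = 61/1 = 61, a_1 = floor((43 + 43)/61) = 1.
  m_2 = 61*1 - 43 = 18, d_2 = (1910 - 18^2)/61 = 1586/61 = 26, a_2 = floor((43 + 18)/26) = 2.
  m_3 = 26*2 - 18 = 34, d_3 = (1910 - 34^2)/26 = 754/26 = 29, a_3 = floor((43 + 34)/29) = 2.
  m_4 = 29*2 - 34 = 24, d_4 = (1910 - 24^2)/29 = 1334/29 = 46, a_4 = floor((43 + 24)/46) = 1.
  m_5 = 46*1 - 24 = 22, d_5 = (1910 - 22^2)/46 = 1426/46 = 31, a_5 = floor((43 + 22)/31) = 2.
  m_6 = 31*2 - 22 = 40, d_6 = (1910 - 40^2)/31 = 310/31 = 10, a_6 = floor((43 + 40)/10) = 8.
  m_7 = 10*8 - 40 = 40, d_7 = (1910 - 40^2)/10 = 310/10 = 31, a_7 = floor((43 + 40)/31) = 2.
  m_8 = 31*2 - 40 = 22, d_8 = (1910 - 22^2)/31 = 1426/31 = 46, a_8 = floor((43 + 22)/46) = 1.
  m_9 = 46*1 - 22 = 24, d_9 = (1910 - 24^2)/46 = 1334/46 = 29, a_9 = floor((43 + 24)/29) = 2.
  m_10 = 29*2 - 24 = 34, d_10 = (1910 - 34^2)/29 = 754/29 = 26, a_10 = floor((43 + 34)/26) = 2.
  m_11 = 26*2 - 34 = 18, d_11 = (1910 - 18^2)/26 = 1586/26 = 61, a_11 = floor((43 + 18)/61) = 1.
  m_12 = 61*1 - 18 = 43, d_12 = (1910 - 43^2)/61 = 61/61 = 1, a_12 = floor((43 + 43)/1) = 86.
  m_13 = 1*86 - 43 = 43, d_13 = (1910 - 43^2)/1 = 61/1 = 61: (m_13, d_13) = (m_1, d_1) = (43, 61), so from here the quotients repeat a_1, ..., a_12; the period length is 12.
So sqrt(1910) = [43; (1, 2, 2, 1, 2, 8, 2, 1, 2, 2, 1, 86)] with period length k = 12.
k is even, so the fundamental solution of x^2 - 1910y^2 = 1 is (p_{k-1}, q_{k-1}) = (p_11, q_11); compute convergents through index 11.
Convergents (p_i = a_i*p_{i-1} + p_{i-2}, q_i = a_i*q_{i-1} + q_{i-2} with p_{-2}=0, p_{-1}=1, q_{-2}=1, q_{-1}=0):
  i=0: a_0=43, p_0 = 43*1 + 0 = 43, q_0 = 43*0 + 1 = 1.
  i=1: a_1=1, p_1 = 1*43 + 1 = 44, q_1 = 1*1 + 0 = 1.
  i=2: a_2=2, p_2 = 2*44 + 43 = 131, q_2 = 2*1 + 1 = 3.
  i=3: a_3=2, p_3 = 2*131 + 44 = 306, q_3 = 2*3 + 1 = 7.
  i=4: a_4=1, p_4 = 1*306 + 131 = 437, q_4 = 1*7 + 3 = 10.
  i=5: a_5=2, p_5 = 2*437 + 306 = 1180, q_5 = 2*10 + 7 = 27.
  i=6: a_6=8, p_6 = 8*1180 + 437 = 9877, q_6 = 8*27 + 10 = 226.
  i=7: a_7=2, p_7 = 2*9877 + 1180 = 20934, q_7 = 2*226 + 27 = 479.
  i=8: a_8=1, p_8 = 1*20934 + 9877 = 30811, q_8 = 1*479 + 226 = 705.
  i=9: a_9=2, p_9 = 2*30811 + 20934 = 82556, q_9 = 2*705 + 479 = 1889.
  i=10: a_10=2, p_10 = 2*82556 + 30811 = 195923, q_10 = 2*1889 + 705 = 4483.
  i=11: a_11=1, p_11 = 1*195923 + 82556 = 278479, q_11 = 1*4483 + 1889 = 6372.
Check: 278479^2 - 1910*6372^2 = 77550553441 - 77550553440 = 1, so (x, y) = (278479, 6372) solves the equation, and by the theorem it is the least positive solution.

(x, y) = (278479, 6372)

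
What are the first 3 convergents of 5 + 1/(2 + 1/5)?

5/1, 11/2, 60/11

Using the convergent recurrence p_i = a_i*p_{i-1} + p_{i-2}, q_i = a_i*q_{i-1} + q_{i-2} with p_{-2}=0, p_{-1}=1, q_{-2}=1, q_{-1}=0:
  i=0: a_0=5, p_0 = 5*1 + 0 = 5, q_0 = 5*0 + 1 = 1.
  i=1: a_1=2, p_1 = 2*5 + 1 = 11, q_1 = 2*1 + 0 = 2.
  i=2: a_2=5, p_2 = 5*11 + 5 = 60, q_2 = 5*2 + 1 = 11.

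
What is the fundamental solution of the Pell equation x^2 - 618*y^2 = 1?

First expand sqrt(618) as a continued fraction. With x_i = (sqrt(618) + m_i)/d_i and (m_0, d_0) = (0, 1): a_0 = floor(sqrt(618)) = 24, since 24^2 = 576 <= 618 < 625 = 25^2.
Iterate m_{i+1} = d_i*a_i - m_i, d_{i+1} = (618 - m_{i+1}^2)/d_i, a_{i+1} = floor((a_0 + m_{i+1})/d_{i+1}):
  m_1 = 1*24 - 0 = 24, d_1 = (618 - 24^2)/1 = 42/1 = 42, a_1 = floor((24 + 24)/42) = 1.
  m_2 = 42*1 - 24 = 18, d_2 = (618 - 18^2)/42 = 294/42 = 7, a_2 = floor((24 + 18)/7) = 6.
  m_3 = 7*6 - 18 = 24, d_3 = (618 - 24^2)/7 = 42/7 = 6, a_3 = floor((24 + 24)/6) = 8.
  m_4 = 6*8 - 24 = 24, d_4 = (618 - 24^2)/6 = 42/6 = 7, a_4 = floor((24 + 24)/7) = 6.
  m_5 = 7*6 - 24 = 18, d_5 = (618 - 18^2)/7 = 294/7 = 42, a_5 = floor((24 + 18)/42) = 1.
  m_6 = 42*1 - 18 = 24, d_6 = (618 - 24^2)/42 = 42/42 = 1, a_6 = floor((24 + 24)/1) = 48.
  m_7 = 1*48 - 24 = 24, d_7 = (618 - 24^2)/1 = 42/1 = 42: (m_7, d_7) = (m_1, d_1) = (24, 42), so from here the quotients repeat a_1, ..., a_6; the period length is 6.
So sqrt(618) = [24; (1, 6, 8, 6, 1, 48)] with period length k = 6.
k is even, so the fundamental solution of x^2 - 618y^2 = 1 is (p_{k-1}, q_{k-1}) = (p_5, q_5); compute convergents through index 5.
Convergents (p_i = a_i*p_{i-1} + p_{i-2}, q_i = a_i*q_{i-1} + q_{i-2} with p_{-2}=0, p_{-1}=1, q_{-2}=1, q_{-1}=0):
  i=0: a_0=24, p_0 = 24*1 + 0 = 24, q_0 = 24*0 + 1 = 1.
  i=1: a_1=1, p_1 = 1*24 + 1 = 25, q_1 = 1*1 + 0 = 1.
  i=2: a_2=6, p_2 = 6*25 + 24 = 174, q_2 = 6*1 + 1 = 7.
  i=3: a_3=8, p_3 = 8*174 + 25 = 1417, q_3 = 8*7 + 1 = 57.
  i=4: a_4=6, p_4 = 6*1417 + 174 = 8676, q_4 = 6*57 + 7 = 349.
  i=5: a_5=1, p_5 = 1*8676 + 1417 = 10093, q_5 = 1*349 + 57 = 406.
Check: 10093^2 - 618*406^2 = 101868649 - 101868648 = 1, so (x, y) = (10093, 406) solves the equation, and by the theorem it is the least positive solution.

(x, y) = (10093, 406)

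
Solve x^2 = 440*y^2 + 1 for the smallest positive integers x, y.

First expand sqrt(440) as a continued fraction. With x_i = (sqrt(440) + m_i)/d_i and (m_0, d_0) = (0, 1): a_0 = floor(sqrt(440)) = 20, since 20^2 = 400 <= 440 < 441 = 21^2.
Iterate m_{i+1} = d_i*a_i - m_i, d_{i+1} = (440 - m_{i+1}^2)/d_i, a_{i+1} = floor((a_0 + m_{i+1})/d_{i+1}):
  m_1 = 1*20 - 0 = 20, d_1 = (440 - 20^2)/1 = 40/1 = 40, a_1 = floor((20 + 20)/40) = 1.
  m_2 = 40*1 - 20 = 20, d_2 = (440 - 20^2)/40 = 40/40 = 1, a_2 = floor((20 + 20)/1) = 40.
  m_3 = 1*40 - 20 = 20, d_3 = (440 - 20^2)/1 = 40/1 = 40: (m_3, d_3) = (m_1, d_1) = (20, 40), so from here the quotients repeat a_1, a_2; the period length is 2.
So sqrt(440) = [20; (1, 40)] with period length k = 2.
k is even, so the fundamental solution of x^2 - 440y^2 = 1 is (p_{k-1}, q_{k-1}) = (p_1, q_1); compute convergents through index 1.
Convergents (p_i = a_i*p_{i-1} + p_{i-2}, q_i = a_i*q_{i-1} + q_{i-2} with p_{-2}=0, p_{-1}=1, q_{-2}=1, q_{-1}=0):
  i=0: a_0=20, p_0 = 20*1 + 0 = 20, q_0 = 20*0 + 1 = 1.
  i=1: a_1=1, p_1 = 1*20 + 1 = 21, q_1 = 1*1 + 0 = 1.
Check: 21^2 - 440*1^2 = 441 - 440 = 1, so (x, y) = (21, 1) solves the equation, and by the theorem it is the least positive solution.

(x, y) = (21, 1)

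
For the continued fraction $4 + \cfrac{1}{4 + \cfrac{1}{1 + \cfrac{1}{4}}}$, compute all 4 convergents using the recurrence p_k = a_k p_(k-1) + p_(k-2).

Using the convergent recurrence p_i = a_i*p_{i-1} + p_{i-2}, q_i = a_i*q_{i-1} + q_{i-2} with p_{-2}=0, p_{-1}=1, q_{-2}=1, q_{-1}=0:
  i=0: a_0=4, p_0 = 4*1 + 0 = 4, q_0 = 4*0 + 1 = 1.
  i=1: a_1=4, p_1 = 4*4 + 1 = 17, q_1 = 4*1 + 0 = 4.
  i=2: a_2=1, p_2 = 1*17 + 4 = 21, q_2 = 1*4 + 1 = 5.
  i=3: a_3=4, p_3 = 4*21 + 17 = 101, q_3 = 4*5 + 4 = 24.

4/1, 17/4, 21/5, 101/24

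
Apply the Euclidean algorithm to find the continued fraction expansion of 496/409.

[1; 4, 1, 2, 2, 1, 8]

Run the Euclidean algorithm on 496 and 409; the successive quotients are the partial quotients a_0, a_1, ... (each step inverts the fractional part left over by the previous one):
  496 = 1*409 + 87, so a_0 = 1.
  409 = 4*87 + 61, so a_1 = 4.
  87 = 1*61 + 26, so a_2 = 1.
  61 = 2*26 + 9, so a_3 = 2.
  26 = 2*9 + 8, so a_4 = 2.
  9 = 1*8 + 1, so a_5 = 1.
  8 = 8*1 + 0, so a_6 = 8.
The remainder reaches 0 after 7 divisions, so the expansion has 7 partial quotients, read off in order.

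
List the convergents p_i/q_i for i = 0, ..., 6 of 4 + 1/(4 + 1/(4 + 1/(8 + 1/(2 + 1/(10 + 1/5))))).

Using the convergent recurrence p_i = a_i*p_{i-1} + p_{i-2}, q_i = a_i*q_{i-1} + q_{i-2} with p_{-2}=0, p_{-1}=1, q_{-2}=1, q_{-1}=0:
  i=0: a_0=4, p_0 = 4*1 + 0 = 4, q_0 = 4*0 + 1 = 1.
  i=1: a_1=4, p_1 = 4*4 + 1 = 17, q_1 = 4*1 + 0 = 4.
  i=2: a_2=4, p_2 = 4*17 + 4 = 72, q_2 = 4*4 + 1 = 17.
  i=3: a_3=8, p_3 = 8*72 + 17 = 593, q_3 = 8*17 + 4 = 140.
  i=4: a_4=2, p_4 = 2*593 + 72 = 1258, q_4 = 2*140 + 17 = 297.
  i=5: a_5=10, p_5 = 10*1258 + 593 = 13173, q_5 = 10*297 + 140 = 3110.
  i=6: a_6=5, p_6 = 5*13173 + 1258 = 67123, q_6 = 5*3110 + 297 = 15847.

4/1, 17/4, 72/17, 593/140, 1258/297, 13173/3110, 67123/15847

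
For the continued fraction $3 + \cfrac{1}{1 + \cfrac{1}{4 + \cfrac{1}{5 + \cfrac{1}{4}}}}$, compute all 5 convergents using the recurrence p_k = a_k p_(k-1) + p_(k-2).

3/1, 4/1, 19/5, 99/26, 415/109

Using the convergent recurrence p_i = a_i*p_{i-1} + p_{i-2}, q_i = a_i*q_{i-1} + q_{i-2} with p_{-2}=0, p_{-1}=1, q_{-2}=1, q_{-1}=0:
  i=0: a_0=3, p_0 = 3*1 + 0 = 3, q_0 = 3*0 + 1 = 1.
  i=1: a_1=1, p_1 = 1*3 + 1 = 4, q_1 = 1*1 + 0 = 1.
  i=2: a_2=4, p_2 = 4*4 + 3 = 19, q_2 = 4*1 + 1 = 5.
  i=3: a_3=5, p_3 = 5*19 + 4 = 99, q_3 = 5*5 + 1 = 26.
  i=4: a_4=4, p_4 = 4*99 + 19 = 415, q_4 = 4*26 + 5 = 109.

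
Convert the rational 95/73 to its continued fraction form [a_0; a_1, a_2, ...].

Run the Euclidean algorithm on 95 and 73; the successive quotients are the partial quotients a_0, a_1, ... (each step inverts the fractional part left over by the previous one):
  95 = 1*73 + 22, so a_0 = 1.
  73 = 3*22 + 7, so a_1 = 3.
  22 = 3*7 + 1, so a_2 = 3.
  7 = 7*1 + 0, so a_3 = 7.
The remainder reaches 0 after 4 divisions, so the expansion has 4 partial quotients, read off in order.

[1; 3, 3, 7]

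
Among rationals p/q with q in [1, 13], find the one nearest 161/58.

25/9

Expand x = 161/58 as a continued fraction with the Euclidean algorithm:
  161 = 2*58 + 45, so a_0 = 2.
  58 = 1*45 + 13, so a_1 = 1.
  45 = 3*13 + 6, so a_2 = 3.
  13 = 2*6 + 1, so a_3 = 2.
  6 = 6*1 + 0, so a_4 = 6.
so x = [2; 1, 3, 2, 6].
Convergents (p_i = a_i*p_{i-1} + p_{i-2}, q_i = a_i*q_{i-1} + q_{i-2} with p_{-2}=0, p_{-1}=1, q_{-2}=1, q_{-1}=0), until the denominator exceeds 13:
  i=0: a_0=2, p_0 = 2*1 + 0 = 2, q_0 = 2*0 + 1 = 1.
  i=1: a_1=1, p_1 = 1*2 + 1 = 3, q_1 = 1*1 + 0 = 1.
  i=2: a_2=3, p_2 = 3*3 + 2 = 11, q_2 = 3*1 + 1 = 4.
  i=3: a_3=2, p_3 = 2*11 + 3 = 25, q_3 = 2*4 + 1 = 9.
  i=4: a_4=6, p_4 = 6*25 + 11 = 161, q_4 = 6*9 + 4 = 58.
q_4 = 58 > 13, so the last convergent with denominator <= 13 is p_3/q_3 = 25/9.
The closest fraction with denominator <= 13 is either p_3/q_3 or the intermediate fraction (k*p_3 + p_2)/(k*q_3 + q_2) with the largest k >= 1 whose denominator stays <= 13; these approach x as k grows, and every other convergent or intermediate fraction in range is farther away.
Largest k: floor((13 - q_2)/q_3) = floor((13 - 4)/9) = 1.
That gives (1*25 + 11)/(1*9 + 4) = 36/13.
Compare the errors: |x - 25/9| = |161*9 - 25*58|/(58*9) = 1/522, and |x - 36/13| = |161*13 - 36*58|/(58*13) = 5/754.
Cross-multiplying, 1*754 = 754 < 2610 = 5*522, so 1/522 is smaller: the convergent 25/9 is closer to x than 36/13.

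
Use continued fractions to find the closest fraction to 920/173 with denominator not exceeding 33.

117/22

Expand x = 920/173 as a continued fraction with the Euclidean algorithm:
  920 = 5*173 + 55, so a_0 = 5.
  173 = 3*55 + 8, so a_1 = 3.
  55 = 6*8 + 7, so a_2 = 6.
  8 = 1*7 + 1, so a_3 = 1.
  7 = 7*1 + 0, so a_4 = 7.
so x = [5; 3, 6, 1, 7].
Convergents (p_i = a_i*p_{i-1} + p_{i-2}, q_i = a_i*q_{i-1} + q_{i-2} with p_{-2}=0, p_{-1}=1, q_{-2}=1, q_{-1}=0), until the denominator exceeds 33:
  i=0: a_0=5, p_0 = 5*1 + 0 = 5, q_0 = 5*0 + 1 = 1.
  i=1: a_1=3, p_1 = 3*5 + 1 = 16, q_1 = 3*1 + 0 = 3.
  i=2: a_2=6, p_2 = 6*16 + 5 = 101, q_2 = 6*3 + 1 = 19.
  i=3: a_3=1, p_3 = 1*101 + 16 = 117, q_3 = 1*19 + 3 = 22.
  i=4: a_4=7, p_4 = 7*117 + 101 = 920, q_4 = 7*22 + 19 = 173.
q_4 = 173 > 33, so the last convergent with denominator <= 33 is p_3/q_3 = 117/22.
The closest fraction with denominator <= 33 is either p_3/q_3 or the intermediate fraction (k*p_3 + p_2)/(k*q_3 + q_2) with the largest k >= 1 whose denominator stays <= 33; these approach x as k grows, and every other convergent or intermediate fraction in range is farther away.
Largest k: floor((33 - q_2)/q_3) = floor((33 - 19)/22) = 0.
Since k = 0, no intermediate fraction beyond p_3/q_3 has denominator <= 33, so the convergent 117/22 is the closest (its error is |920*22 - 117*173|/(173*22) = 1/3806).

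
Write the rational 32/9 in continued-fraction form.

Run the Euclidean algorithm on 32 and 9; the successive quotients are the partial quotients a_0, a_1, ... (each step inverts the fractional part left over by the previous one):
  32 = 3*9 + 5, so a_0 = 3.
  9 = 1*5 + 4, so a_1 = 1.
  5 = 1*4 + 1, so a_2 = 1.
  4 = 4*1 + 0, so a_3 = 4.
The remainder reaches 0 after 4 divisions, so the expansion has 4 partial quotients, read off in order.

[3; 1, 1, 4]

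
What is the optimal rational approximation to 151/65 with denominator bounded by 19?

44/19

Expand x = 151/65 as a continued fraction with the Euclidean algorithm:
  151 = 2*65 + 21, so a_0 = 2.
  65 = 3*21 + 2, so a_1 = 3.
  21 = 10*2 + 1, so a_2 = 10.
  2 = 2*1 + 0, so a_3 = 2.
so x = [2; 3, 10, 2].
Convergents (p_i = a_i*p_{i-1} + p_{i-2}, q_i = a_i*q_{i-1} + q_{i-2} with p_{-2}=0, p_{-1}=1, q_{-2}=1, q_{-1}=0), until the denominator exceeds 19:
  i=0: a_0=2, p_0 = 2*1 + 0 = 2, q_0 = 2*0 + 1 = 1.
  i=1: a_1=3, p_1 = 3*2 + 1 = 7, q_1 = 3*1 + 0 = 3.
  i=2: a_2=10, p_2 = 10*7 + 2 = 72, q_2 = 10*3 + 1 = 31.
q_2 = 31 > 19, so the last convergent with denominator <= 19 is p_1/q_1 = 7/3.
The closest fraction with denominator <= 19 is either p_1/q_1 or the intermediate fraction (k*p_1 + p_0)/(k*q_1 + q_0) with the largest k >= 1 whose denominator stays <= 19; these approach x as k grows, and every other convergent or intermediate fraction in range is farther away.
Largest k: floor((19 - q_0)/q_1) = floor((19 - 1)/3) = 6.
That gives (6*7 + 2)/(6*3 + 1) = 44/19.
Compare the errors: |x - 7/3| = |151*3 - 7*65|/(65*3) = 2/195, and |x - 44/19| = |151*19 - 44*65|/(65*19) = 9/1235.
Cross-multiplying, 9*195 = 1755 < 2470 = 2*1235, so 9/1235 is smaller: the intermediate fraction 44/19 is closer to x than 7/3.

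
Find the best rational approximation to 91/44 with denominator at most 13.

Expand x = 91/44 as a continued fraction with the Euclidean algorithm:
  91 = 2*44 + 3, so a_0 = 2.
  44 = 14*3 + 2, so a_1 = 14.
  3 = 1*2 + 1, so a_2 = 1.
  2 = 2*1 + 0, so a_3 = 2.
so x = [2; 14, 1, 2].
Convergents (p_i = a_i*p_{i-1} + p_{i-2}, q_i = a_i*q_{i-1} + q_{i-2} with p_{-2}=0, p_{-1}=1, q_{-2}=1, q_{-1}=0), until the denominator exceeds 13:
  i=0: a_0=2, p_0 = 2*1 + 0 = 2, q_0 = 2*0 + 1 = 1.
  i=1: a_1=14, p_1 = 14*2 + 1 = 29, q_1 = 14*1 + 0 = 14.
q_1 = 14 > 13, so the last convergent with denominator <= 13 is p_0/q_0 = 2/1.
The closest fraction with denominator <= 13 is either p_0/q_0 or the intermediate fraction (k*p_0 + p_{-1})/(k*q_0 + q_{-1}) with the largest k >= 1 whose denominator stays <= 13; these approach x as k grows, and every other convergent or intermediate fraction in range is farther away.
Largest k: floor((13 - q_{-1})/q_0) = floor((13 - 0)/1) = 13 (using the seeds p_{-1} = 1, q_{-1} = 0).
That gives (13*2 + 1)/(13*1 + 0) = 27/13.
Compare the errors: |x - 2/1| = |91*1 - 2*44|/(44*1) = 3/44, and |x - 27/13| = |91*13 - 27*44|/(44*13) = 5/572.
Cross-multiplying, 5*44 = 220 < 1716 = 3*572, so 5/572 is smaller: the intermediate fraction 27/13 is closer to x than 2/1.

27/13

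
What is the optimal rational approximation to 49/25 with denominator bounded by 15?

Expand x = 49/25 as a continued fraction with the Euclidean algorithm:
  49 = 1*25 + 24, so a_0 = 1.
  25 = 1*24 + 1, so a_1 = 1.
  24 = 24*1 + 0, so a_2 = 24.
so x = [1; 1, 24].
Convergents (p_i = a_i*p_{i-1} + p_{i-2}, q_i = a_i*q_{i-1} + q_{i-2} with p_{-2}=0, p_{-1}=1, q_{-2}=1, q_{-1}=0), until the denominator exceeds 15:
  i=0: a_0=1, p_0 = 1*1 + 0 = 1, q_0 = 1*0 + 1 = 1.
  i=1: a_1=1, p_1 = 1*1 + 1 = 2, q_1 = 1*1 + 0 = 1.
  i=2: a_2=24, p_2 = 24*2 + 1 = 49, q_2 = 24*1 + 1 = 25.
q_2 = 25 > 15, so the last convergent with denominator <= 15 is p_1/q_1 = 2/1.
The closest fraction with denominator <= 15 is either p_1/q_1 or the intermediate fraction (k*p_1 + p_0)/(k*q_1 + q_0) with the largest k >= 1 whose denominator stays <= 15; these approach x as k grows, and every other convergent or intermediate fraction in range is farther away.
Largest k: floor((15 - q_0)/q_1) = floor((15 - 1)/1) = 14.
That gives (14*2 + 1)/(14*1 + 1) = 29/15.
Compare the errors: |x - 2/1| = |49*1 - 2*25|/(25*1) = 1/25, and |x - 29/15| = |49*15 - 29*25|/(25*15) = 10/375.
Cross-multiplying, 10*25 = 250 < 375 = 1*375, so 10/375 is smaller: the intermediate fraction 29/15 is closer to x than 2/1.

29/15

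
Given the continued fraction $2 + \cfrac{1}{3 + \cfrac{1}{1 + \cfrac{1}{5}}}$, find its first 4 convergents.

Using the convergent recurrence p_i = a_i*p_{i-1} + p_{i-2}, q_i = a_i*q_{i-1} + q_{i-2} with p_{-2}=0, p_{-1}=1, q_{-2}=1, q_{-1}=0:
  i=0: a_0=2, p_0 = 2*1 + 0 = 2, q_0 = 2*0 + 1 = 1.
  i=1: a_1=3, p_1 = 3*2 + 1 = 7, q_1 = 3*1 + 0 = 3.
  i=2: a_2=1, p_2 = 1*7 + 2 = 9, q_2 = 1*3 + 1 = 4.
  i=3: a_3=5, p_3 = 5*9 + 7 = 52, q_3 = 5*4 + 3 = 23.

2/1, 7/3, 9/4, 52/23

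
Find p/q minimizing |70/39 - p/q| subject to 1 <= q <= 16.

Expand x = 70/39 as a continued fraction with the Euclidean algorithm:
  70 = 1*39 + 31, so a_0 = 1.
  39 = 1*31 + 8, so a_1 = 1.
  31 = 3*8 + 7, so a_2 = 3.
  8 = 1*7 + 1, so a_3 = 1.
  7 = 7*1 + 0, so a_4 = 7.
so x = [1; 1, 3, 1, 7].
Convergents (p_i = a_i*p_{i-1} + p_{i-2}, q_i = a_i*q_{i-1} + q_{i-2} with p_{-2}=0, p_{-1}=1, q_{-2}=1, q_{-1}=0), until the denominator exceeds 16:
  i=0: a_0=1, p_0 = 1*1 + 0 = 1, q_0 = 1*0 + 1 = 1.
  i=1: a_1=1, p_1 = 1*1 + 1 = 2, q_1 = 1*1 + 0 = 1.
  i=2: a_2=3, p_2 = 3*2 + 1 = 7, q_2 = 3*1 + 1 = 4.
  i=3: a_3=1, p_3 = 1*7 + 2 = 9, q_3 = 1*4 + 1 = 5.
  i=4: a_4=7, p_4 = 7*9 + 7 = 70, q_4 = 7*5 + 4 = 39.
q_4 = 39 > 16, so the last convergent with denominator <= 16 is p_3/q_3 = 9/5.
The closest fraction with denominator <= 16 is either p_3/q_3 or the intermediate fraction (k*p_3 + p_2)/(k*q_3 + q_2) with the largest k >= 1 whose denominator stays <= 16; these approach x as k grows, and every other convergent or intermediate fraction in range is farther away.
Largest k: floor((16 - q_2)/q_3) = floor((16 - 4)/5) = 2.
That gives (2*9 + 7)/(2*5 + 4) = 25/14.
Compare the errors: |x - 9/5| = |70*5 - 9*39|/(39*5) = 1/195, and |x - 25/14| = |70*14 - 25*39|/(39*14) = 5/546.
Cross-multiplying, 1*546 = 546 < 975 = 5*195, so 1/195 is smaller: the convergent 9/5 is closer to x than 25/14.

9/5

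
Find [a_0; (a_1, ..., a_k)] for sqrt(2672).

Write x_i = (sqrt(2672) + m_i)/d_i with (m_0, d_0) = (0, 1). a_0 = floor(sqrt(2672)) = 51, since 51^2 = 2601 <= 2672 < 2704 = 52^2.
Iterate m_{i+1} = d_i*a_i - m_i, d_{i+1} = (2672 - m_{i+1}^2)/d_i, a_{i+1} = floor((a_0 + m_{i+1})/d_{i+1}):
  m_1 = 1*51 - 0 = 51, d_1 = (2672 - 51^2)/1 = 71/1 = 71, a_1 = floor((51 + 51)/71) = 1.
  m_2 = 71*1 - 51 = 20, d_2 = (2672 - 20^2)/71 = 2272/71 = 32, a_2 = floor((51 + 20)/32) = 2.
  m_3 = 32*2 - 20 = 44, d_3 = (2672 - 44^2)/32 = 736/32 = 23, a_3 = floor((51 + 44)/23) = 4.
  m_4 = 23*4 - 44 = 48, d_4 = (2672 - 48^2)/23 = 368/23 = 16, a_4 = floor((51 + 48)/16) = 6.
  m_5 = 16*6 - 48 = 48, d_5 = (2672 - 48^2)/16 = 368/16 = 23, a_5 = floor((51 + 48)/23) = 4.
  m_6 = 23*4 - 48 = 44, d_6 = (2672 - 44^2)/23 = 736/23 = 32, a_6 = floor((51 + 44)/32) = 2.
  m_7 = 32*2 - 44 = 20, d_7 = (2672 - 20^2)/32 = 2272/32 = 71, a_7 = floor((51 + 20)/71) = 1.
  m_8 = 71*1 - 20 = 51, d_8 = (2672 - 51^2)/71 = 71/71 = 1, a_8 = floor((51 + 51)/1) = 102.
  m_9 = 1*102 - 51 = 51, d_9 = (2672 - 51^2)/1 = 71/1 = 71: (m_9, d_9) = (m_1, d_1) = (51, 71), so from here the quotients repeat a_1, ..., a_8; the period length is 8.
Hence the expansion of sqrt(2672) is a_0 = 51 followed by the repeating block 1, 2, 4, 6, 4, 2, 1, 102 (period 8).

[51; (1, 2, 4, 6, 4, 2, 1, 102)]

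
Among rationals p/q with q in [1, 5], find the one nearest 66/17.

Expand x = 66/17 as a continued fraction with the Euclidean algorithm:
  66 = 3*17 + 15, so a_0 = 3.
  17 = 1*15 + 2, so a_1 = 1.
  15 = 7*2 + 1, so a_2 = 7.
  2 = 2*1 + 0, so a_3 = 2.
so x = [3; 1, 7, 2].
Convergents (p_i = a_i*p_{i-1} + p_{i-2}, q_i = a_i*q_{i-1} + q_{i-2} with p_{-2}=0, p_{-1}=1, q_{-2}=1, q_{-1}=0), until the denominator exceeds 5:
  i=0: a_0=3, p_0 = 3*1 + 0 = 3, q_0 = 3*0 + 1 = 1.
  i=1: a_1=1, p_1 = 1*3 + 1 = 4, q_1 = 1*1 + 0 = 1.
  i=2: a_2=7, p_2 = 7*4 + 3 = 31, q_2 = 7*1 + 1 = 8.
q_2 = 8 > 5, so the last convergent with denominator <= 5 is p_1/q_1 = 4/1.
The closest fraction with denominator <= 5 is either p_1/q_1 or the intermediate fraction (k*p_1 + p_0)/(k*q_1 + q_0) with the largest k >= 1 whose denominator stays <= 5; these approach x as k grows, and every other convergent or intermediate fraction in range is farther away.
Largest k: floor((5 - q_0)/q_1) = floor((5 - 1)/1) = 4.
That gives (4*4 + 3)/(4*1 + 1) = 19/5.
Compare the errors: |x - 4/1| = |66*1 - 4*17|/(17*1) = 2/17, and |x - 19/5| = |66*5 - 19*17|/(17*5) = 7/85.
Cross-multiplying, 7*17 = 119 < 170 = 2*85, so 7/85 is smaller: the intermediate fraction 19/5 is closer to x than 4/1.

19/5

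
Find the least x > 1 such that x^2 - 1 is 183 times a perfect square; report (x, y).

First expand sqrt(183) as a continued fraction. With x_i = (sqrt(183) + m_i)/d_i and (m_0, d_0) = (0, 1): a_0 = floor(sqrt(183)) = 13, since 13^2 = 169 <= 183 < 196 = 14^2.
Iterate m_{i+1} = d_i*a_i - m_i, d_{i+1} = (183 - m_{i+1}^2)/d_i, a_{i+1} = floor((a_0 + m_{i+1})/d_{i+1}):
  m_1 = 1*13 - 0 = 13, d_1 = (183 - 13^2)/1 = 14/1 = 14, a_1 = floor((13 + 13)/14) = 1.
  m_2 = 14*1 - 13 = 1, d_2 = (183 - 1^2)/14 = 182/14 = 13, a_2 = floor((13 + 1)/13) = 1.
  m_3 = 13*1 - 1 = 12, d_3 = (183 - 12^2)/13 = 39/13 = 3, a_3 = floor((13 + 12)/3) = 8.
  m_4 = 3*8 - 12 = 12, d_4 = (183 - 12^2)/3 = 39/3 = 13, a_4 = floor((13 + 12)/13) = 1.
  m_5 = 13*1 - 12 = 1, d_5 = (183 - 1^2)/13 = 182/13 = 14, a_5 = floor((13 + 1)/14) = 1.
  m_6 = 14*1 - 1 = 13, d_6 = (183 - 13^2)/14 = 14/14 = 1, a_6 = floor((13 + 13)/1) = 26.
  m_7 = 1*26 - 13 = 13, d_7 = (183 - 13^2)/1 = 14/1 = 14: (m_7, d_7) = (m_1, d_1) = (13, 14), so from here the quotients repeat a_1, ..., a_6; the period length is 6.
So sqrt(183) = [13; (1, 1, 8, 1, 1, 26)] with period length k = 6.
k is even, so the fundamental solution of x^2 - 183y^2 = 1 is (p_{k-1}, q_{k-1}) = (p_5, q_5); compute convergents through index 5.
Convergents (p_i = a_i*p_{i-1} + p_{i-2}, q_i = a_i*q_{i-1} + q_{i-2} with p_{-2}=0, p_{-1}=1, q_{-2}=1, q_{-1}=0):
  i=0: a_0=13, p_0 = 13*1 + 0 = 13, q_0 = 13*0 + 1 = 1.
  i=1: a_1=1, p_1 = 1*13 + 1 = 14, q_1 = 1*1 + 0 = 1.
  i=2: a_2=1, p_2 = 1*14 + 13 = 27, q_2 = 1*1 + 1 = 2.
  i=3: a_3=8, p_3 = 8*27 + 14 = 230, q_3 = 8*2 + 1 = 17.
  i=4: a_4=1, p_4 = 1*230 + 27 = 257, q_4 = 1*17 + 2 = 19.
  i=5: a_5=1, p_5 = 1*257 + 230 = 487, q_5 = 1*19 + 17 = 36.
Check: 487^2 - 183*36^2 = 237169 - 237168 = 1, so (x, y) = (487, 36) solves the equation, and by the theorem it is the least positive solution.

(x, y) = (487, 36)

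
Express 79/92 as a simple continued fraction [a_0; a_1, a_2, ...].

[0; 1, 6, 13]

Run the Euclidean algorithm on 79 and 92; the successive quotients are the partial quotients a_0, a_1, ... (each step inverts the fractional part left over by the previous one):
  79 = 0*92 + 79, so a_0 = 0.
  92 = 1*79 + 13, so a_1 = 1.
  79 = 6*13 + 1, so a_2 = 6.
  13 = 13*1 + 0, so a_3 = 13.
The remainder reaches 0 after 4 divisions, so the expansion has 4 partial quotients, read off in order.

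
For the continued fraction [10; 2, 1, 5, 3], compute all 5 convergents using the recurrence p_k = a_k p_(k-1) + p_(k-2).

10/1, 21/2, 31/3, 176/17, 559/54

Using the convergent recurrence p_i = a_i*p_{i-1} + p_{i-2}, q_i = a_i*q_{i-1} + q_{i-2} with p_{-2}=0, p_{-1}=1, q_{-2}=1, q_{-1}=0:
  i=0: a_0=10, p_0 = 10*1 + 0 = 10, q_0 = 10*0 + 1 = 1.
  i=1: a_1=2, p_1 = 2*10 + 1 = 21, q_1 = 2*1 + 0 = 2.
  i=2: a_2=1, p_2 = 1*21 + 10 = 31, q_2 = 1*2 + 1 = 3.
  i=3: a_3=5, p_3 = 5*31 + 21 = 176, q_3 = 5*3 + 2 = 17.
  i=4: a_4=3, p_4 = 3*176 + 31 = 559, q_4 = 3*17 + 3 = 54.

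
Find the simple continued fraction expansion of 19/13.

[1; 2, 6]

Run the Euclidean algorithm on 19 and 13; the successive quotients are the partial quotients a_0, a_1, ... (each step inverts the fractional part left over by the previous one):
  19 = 1*13 + 6, so a_0 = 1.
  13 = 2*6 + 1, so a_1 = 2.
  6 = 6*1 + 0, so a_2 = 6.
The remainder reaches 0 after 3 divisions, so the expansion has 3 partial quotients, read off in order.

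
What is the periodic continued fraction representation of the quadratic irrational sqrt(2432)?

[49; (3, 5, 1, 4, 1, 23, 1, 4, 1, 5, 3, 98)]

Write x_i = (sqrt(2432) + m_i)/d_i with (m_0, d_0) = (0, 1). a_0 = floor(sqrt(2432)) = 49, since 49^2 = 2401 <= 2432 < 2500 = 50^2.
Iterate m_{i+1} = d_i*a_i - m_i, d_{i+1} = (2432 - m_{i+1}^2)/d_i, a_{i+1} = floor((a_0 + m_{i+1})/d_{i+1}):
  m_1 = 1*49 - 0 = 49, d_1 = (2432 - 49^2)/1 = 31/1 = 31, a_1 = floor((49 + 49)/31) = 3.
  m_2 = 31*3 - 49 = 44, d_2 = (2432 - 44^2)/31 = 496/31 = 16, a_2 = floor((49 + 44)/16) = 5.
  m_3 = 16*5 - 44 = 36, d_3 = (2432 - 36^2)/16 = 1136/16 = 71, a_3 = floor((49 + 36)/71) = 1.
  m_4 = 71*1 - 36 = 35, d_4 = (2432 - 35^2)/71 = 1207/71 = 17, a_4 = floor((49 + 35)/17) = 4.
  m_5 = 17*4 - 35 = 33, d_5 = (2432 - 33^2)/17 = 1343/17 = 79, a_5 = floor((49 + 33)/79) = 1.
  m_6 = 79*1 - 33 = 46, d_6 = (2432 - 46^2)/79 = 316/79 = 4, a_6 = floor((49 + 46)/4) = 23.
  m_7 = 4*23 - 46 = 46, d_7 = (2432 - 46^2)/4 = 316/4 = 79, a_7 = floor((49 + 46)/79) = 1.
  m_8 = 79*1 - 46 = 33, d_8 = (2432 - 33^2)/79 = 1343/79 = 17, a_8 = floor((49 + 33)/17) = 4.
  m_9 = 17*4 - 33 = 35, d_9 = (2432 - 35^2)/17 = 1207/17 = 71, a_9 = floor((49 + 35)/71) = 1.
  m_10 = 71*1 - 35 = 36, d_10 = (2432 - 36^2)/71 = 1136/71 = 16, a_10 = floor((49 + 36)/16) = 5.
  m_11 = 16*5 - 36 = 44, d_11 = (2432 - 44^2)/16 = 496/16 = 31, a_11 = floor((49 + 44)/31) = 3.
  m_12 = 31*3 - 44 = 49, d_12 = (2432 - 49^2)/31 = 31/31 = 1, a_12 = floor((49 + 49)/1) = 98.
  m_13 = 1*98 - 49 = 49, d_13 = (2432 - 49^2)/1 = 31/1 = 31: (m_13, d_13) = (m_1, d_1) = (49, 31), so from here the quotients repeat a_1, ..., a_12; the period length is 12.
Hence the expansion of sqrt(2432) is a_0 = 49 followed by the repeating block 3, 5, 1, 4, 1, 23, 1, 4, 1, 5, 3, 98 (period 12).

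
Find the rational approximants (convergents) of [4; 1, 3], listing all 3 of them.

Using the convergent recurrence p_i = a_i*p_{i-1} + p_{i-2}, q_i = a_i*q_{i-1} + q_{i-2} with p_{-2}=0, p_{-1}=1, q_{-2}=1, q_{-1}=0:
  i=0: a_0=4, p_0 = 4*1 + 0 = 4, q_0 = 4*0 + 1 = 1.
  i=1: a_1=1, p_1 = 1*4 + 1 = 5, q_1 = 1*1 + 0 = 1.
  i=2: a_2=3, p_2 = 3*5 + 4 = 19, q_2 = 3*1 + 1 = 4.

4/1, 5/1, 19/4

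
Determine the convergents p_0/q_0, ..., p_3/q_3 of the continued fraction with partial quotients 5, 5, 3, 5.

Using the convergent recurrence p_i = a_i*p_{i-1} + p_{i-2}, q_i = a_i*q_{i-1} + q_{i-2} with p_{-2}=0, p_{-1}=1, q_{-2}=1, q_{-1}=0:
  i=0: a_0=5, p_0 = 5*1 + 0 = 5, q_0 = 5*0 + 1 = 1.
  i=1: a_1=5, p_1 = 5*5 + 1 = 26, q_1 = 5*1 + 0 = 5.
  i=2: a_2=3, p_2 = 3*26 + 5 = 83, q_2 = 3*5 + 1 = 16.
  i=3: a_3=5, p_3 = 5*83 + 26 = 441, q_3 = 5*16 + 5 = 85.

5/1, 26/5, 83/16, 441/85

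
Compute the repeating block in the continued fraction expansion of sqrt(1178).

[34; (3, 9, 2, 9, 3, 68)]

Write x_i = (sqrt(1178) + m_i)/d_i with (m_0, d_0) = (0, 1). a_0 = floor(sqrt(1178)) = 34, since 34^2 = 1156 <= 1178 < 1225 = 35^2.
Iterate m_{i+1} = d_i*a_i - m_i, d_{i+1} = (1178 - m_{i+1}^2)/d_i, a_{i+1} = floor((a_0 + m_{i+1})/d_{i+1}):
  m_1 = 1*34 - 0 = 34, d_1 = (1178 - 34^2)/1 = 22/1 = 22, a_1 = floor((34 + 34)/22) = 3.
  m_2 = 22*3 - 34 = 32, d_2 = (1178 - 32^2)/22 = 154/22 = 7, a_2 = floor((34 + 32)/7) = 9.
  m_3 = 7*9 - 32 = 31, d_3 = (1178 - 31^2)/7 = 217/7 = 31, a_3 = floor((34 + 31)/31) = 2.
  m_4 = 31*2 - 31 = 31, d_4 = (1178 - 31^2)/31 = 217/31 = 7, a_4 = floor((34 + 31)/7) = 9.
  m_5 = 7*9 - 31 = 32, d_5 = (1178 - 32^2)/7 = 154/7 = 22, a_5 = floor((34 + 32)/22) = 3.
  m_6 = 22*3 - 32 = 34, d_6 = (1178 - 34^2)/22 = 22/22 = 1, a_6 = floor((34 + 34)/1) = 68.
  m_7 = 1*68 - 34 = 34, d_7 = (1178 - 34^2)/1 = 22/1 = 22: (m_7, d_7) = (m_1, d_1) = (34, 22), so from here the quotients repeat a_1, ..., a_6; the period length is 6.
Hence the expansion of sqrt(1178) is a_0 = 34 followed by the repeating block 3, 9, 2, 9, 3, 68 (period 6).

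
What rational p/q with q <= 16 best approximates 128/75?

17/10

Expand x = 128/75 as a continued fraction with the Euclidean algorithm:
  128 = 1*75 + 53, so a_0 = 1.
  75 = 1*53 + 22, so a_1 = 1.
  53 = 2*22 + 9, so a_2 = 2.
  22 = 2*9 + 4, so a_3 = 2.
  9 = 2*4 + 1, so a_4 = 2.
  4 = 4*1 + 0, so a_5 = 4.
so x = [1; 1, 2, 2, 2, 4].
Convergents (p_i = a_i*p_{i-1} + p_{i-2}, q_i = a_i*q_{i-1} + q_{i-2} with p_{-2}=0, p_{-1}=1, q_{-2}=1, q_{-1}=0), until the denominator exceeds 16:
  i=0: a_0=1, p_0 = 1*1 + 0 = 1, q_0 = 1*0 + 1 = 1.
  i=1: a_1=1, p_1 = 1*1 + 1 = 2, q_1 = 1*1 + 0 = 1.
  i=2: a_2=2, p_2 = 2*2 + 1 = 5, q_2 = 2*1 + 1 = 3.
  i=3: a_3=2, p_3 = 2*5 + 2 = 12, q_3 = 2*3 + 1 = 7.
  i=4: a_4=2, p_4 = 2*12 + 5 = 29, q_4 = 2*7 + 3 = 17.
q_4 = 17 > 16, so the last convergent with denominator <= 16 is p_3/q_3 = 12/7.
The closest fraction with denominator <= 16 is either p_3/q_3 or the intermediate fraction (k*p_3 + p_2)/(k*q_3 + q_2) with the largest k >= 1 whose denominator stays <= 16; these approach x as k grows, and every other convergent or intermediate fraction in range is farther away.
Largest k: floor((16 - q_2)/q_3) = floor((16 - 3)/7) = 1.
That gives (1*12 + 5)/(1*7 + 3) = 17/10.
Compare the errors: |x - 12/7| = |128*7 - 12*75|/(75*7) = 4/525, and |x - 17/10| = |128*10 - 17*75|/(75*10) = 5/750.
Cross-multiplying, 5*525 = 2625 < 3000 = 4*750, so 5/750 is smaller: the intermediate fraction 17/10 is closer to x than 12/7.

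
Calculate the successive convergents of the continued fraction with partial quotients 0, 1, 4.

Using the convergent recurrence p_i = a_i*p_{i-1} + p_{i-2}, q_i = a_i*q_{i-1} + q_{i-2} with p_{-2}=0, p_{-1}=1, q_{-2}=1, q_{-1}=0:
  i=0: a_0=0, p_0 = 0*1 + 0 = 0, q_0 = 0*0 + 1 = 1.
  i=1: a_1=1, p_1 = 1*0 + 1 = 1, q_1 = 1*1 + 0 = 1.
  i=2: a_2=4, p_2 = 4*1 + 0 = 4, q_2 = 4*1 + 1 = 5.

0/1, 1/1, 4/5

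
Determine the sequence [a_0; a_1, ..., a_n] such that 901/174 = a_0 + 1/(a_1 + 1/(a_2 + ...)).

[5; 5, 1, 1, 1, 1, 2, 2]

Run the Euclidean algorithm on 901 and 174; the successive quotients are the partial quotients a_0, a_1, ... (each step inverts the fractional part left over by the previous one):
  901 = 5*174 + 31, so a_0 = 5.
  174 = 5*31 + 19, so a_1 = 5.
  31 = 1*19 + 12, so a_2 = 1.
  19 = 1*12 + 7, so a_3 = 1.
  12 = 1*7 + 5, so a_4 = 1.
  7 = 1*5 + 2, so a_5 = 1.
  5 = 2*2 + 1, so a_6 = 2.
  2 = 2*1 + 0, so a_7 = 2.
The remainder reaches 0 after 8 divisions, so the expansion has 8 partial quotients, read off in order.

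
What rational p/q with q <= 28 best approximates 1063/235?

Expand x = 1063/235 as a continued fraction with the Euclidean algorithm:
  1063 = 4*235 + 123, so a_0 = 4.
  235 = 1*123 + 112, so a_1 = 1.
  123 = 1*112 + 11, so a_2 = 1.
  112 = 10*11 + 2, so a_3 = 10.
  11 = 5*2 + 1, so a_4 = 5.
  2 = 2*1 + 0, so a_5 = 2.
so x = [4; 1, 1, 10, 5, 2].
Convergents (p_i = a_i*p_{i-1} + p_{i-2}, q_i = a_i*q_{i-1} + q_{i-2} with p_{-2}=0, p_{-1}=1, q_{-2}=1, q_{-1}=0), until the denominator exceeds 28:
  i=0: a_0=4, p_0 = 4*1 + 0 = 4, q_0 = 4*0 + 1 = 1.
  i=1: a_1=1, p_1 = 1*4 + 1 = 5, q_1 = 1*1 + 0 = 1.
  i=2: a_2=1, p_2 = 1*5 + 4 = 9, q_2 = 1*1 + 1 = 2.
  i=3: a_3=10, p_3 = 10*9 + 5 = 95, q_3 = 10*2 + 1 = 21.
  i=4: a_4=5, p_4 = 5*95 + 9 = 484, q_4 = 5*21 + 2 = 107.
q_4 = 107 > 28, so the last convergent with denominator <= 28 is p_3/q_3 = 95/21.
The closest fraction with denominator <= 28 is either p_3/q_3 or the intermediate fraction (k*p_3 + p_2)/(k*q_3 + q_2) with the largest k >= 1 whose denominator stays <= 28; these approach x as k grows, and every other convergent or intermediate fraction in range is farther away.
Largest k: floor((28 - q_2)/q_3) = floor((28 - 2)/21) = 1.
That gives (1*95 + 9)/(1*21 + 2) = 104/23.
Compare the errors: |x - 95/21| = |1063*21 - 95*235|/(235*21) = 2/4935, and |x - 104/23| = |1063*23 - 104*235|/(235*23) = 9/5405.
Cross-multiplying, 2*5405 = 10810 < 44415 = 9*4935, so 2/4935 is smaller: the convergent 95/21 is closer to x than 104/23.

95/21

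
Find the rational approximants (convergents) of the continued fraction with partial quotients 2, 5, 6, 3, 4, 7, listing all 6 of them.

2/1, 11/5, 68/31, 215/98, 928/423, 6711/3059

Using the convergent recurrence p_i = a_i*p_{i-1} + p_{i-2}, q_i = a_i*q_{i-1} + q_{i-2} with p_{-2}=0, p_{-1}=1, q_{-2}=1, q_{-1}=0:
  i=0: a_0=2, p_0 = 2*1 + 0 = 2, q_0 = 2*0 + 1 = 1.
  i=1: a_1=5, p_1 = 5*2 + 1 = 11, q_1 = 5*1 + 0 = 5.
  i=2: a_2=6, p_2 = 6*11 + 2 = 68, q_2 = 6*5 + 1 = 31.
  i=3: a_3=3, p_3 = 3*68 + 11 = 215, q_3 = 3*31 + 5 = 98.
  i=4: a_4=4, p_4 = 4*215 + 68 = 928, q_4 = 4*98 + 31 = 423.
  i=5: a_5=7, p_5 = 7*928 + 215 = 6711, q_5 = 7*423 + 98 = 3059.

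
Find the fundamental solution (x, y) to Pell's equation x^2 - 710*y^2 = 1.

(x, y) = (1279, 48)

First expand sqrt(710) as a continued fraction. With x_i = (sqrt(710) + m_i)/d_i and (m_0, d_0) = (0, 1): a_0 = floor(sqrt(710)) = 26, since 26^2 = 676 <= 710 < 729 = 27^2.
Iterate m_{i+1} = d_i*a_i - m_i, d_{i+1} = (710 - m_{i+1}^2)/d_i, a_{i+1} = floor((a_0 + m_{i+1})/d_{i+1}):
  m_1 = 1*26 - 0 = 26, d_1 = (710 - 26^2)/1 = 34/1 = 34, a_1 = floor((26 + 26)/34) = 1.
  m_2 = 34*1 - 26 = 8, d_2 = (710 - 8^2)/34 = 646/34 = 19, a_2 = floor((26 + 8)/19) = 1.
  m_3 = 19*1 - 8 = 11, d_3 = (710 - 11^2)/19 = 589/19 = 31, a_3 = floor((26 + 11)/31) = 1.
  m_4 = 31*1 - 11 = 20, d_4 = (710 - 20^2)/31 = 310/31 = 10, a_4 = floor((26 + 20)/10) = 4.
  m_5 = 10*4 - 20 = 20, d_5 = (710 - 20^2)/10 = 310/10 = 31, a_5 = floor((26 + 20)/31) = 1.
  m_6 = 31*1 - 20 = 11, d_6 = (710 - 11^2)/31 = 589/31 = 19, a_6 = floor((26 + 11)/19) = 1.
  m_7 = 19*1 - 11 = 8, d_7 = (710 - 8^2)/19 = 646/19 = 34, a_7 = floor((26 + 8)/34) = 1.
  m_8 = 34*1 - 8 = 26, d_8 = (710 - 26^2)/34 = 34/34 = 1, a_8 = floor((26 + 26)/1) = 52.
  m_9 = 1*52 - 26 = 26, d_9 = (710 - 26^2)/1 = 34/1 = 34: (m_9, d_9) = (m_1, d_1) = (26, 34), so from here the quotients repeat a_1, ..., a_8; the period length is 8.
So sqrt(710) = [26; (1, 1, 1, 4, 1, 1, 1, 52)] with period length k = 8.
k is even, so the fundamental solution of x^2 - 710y^2 = 1 is (p_{k-1}, q_{k-1}) = (p_7, q_7); compute convergents through index 7.
Convergents (p_i = a_i*p_{i-1} + p_{i-2}, q_i = a_i*q_{i-1} + q_{i-2} with p_{-2}=0, p_{-1}=1, q_{-2}=1, q_{-1}=0):
  i=0: a_0=26, p_0 = 26*1 + 0 = 26, q_0 = 26*0 + 1 = 1.
  i=1: a_1=1, p_1 = 1*26 + 1 = 27, q_1 = 1*1 + 0 = 1.
  i=2: a_2=1, p_2 = 1*27 + 26 = 53, q_2 = 1*1 + 1 = 2.
  i=3: a_3=1, p_3 = 1*53 + 27 = 80, q_3 = 1*2 + 1 = 3.
  i=4: a_4=4, p_4 = 4*80 + 53 = 373, q_4 = 4*3 + 2 = 14.
  i=5: a_5=1, p_5 = 1*373 + 80 = 453, q_5 = 1*14 + 3 = 17.
  i=6: a_6=1, p_6 = 1*453 + 373 = 826, q_6 = 1*17 + 14 = 31.
  i=7: a_7=1, p_7 = 1*826 + 453 = 1279, q_7 = 1*31 + 17 = 48.
Check: 1279^2 - 710*48^2 = 1635841 - 1635840 = 1, so (x, y) = (1279, 48) solves the equation, and by the theorem it is the least positive solution.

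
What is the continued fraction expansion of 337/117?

Run the Euclidean algorithm on 337 and 117; the successive quotients are the partial quotients a_0, a_1, ... (each step inverts the fractional part left over by the previous one):
  337 = 2*117 + 103, so a_0 = 2.
  117 = 1*103 + 14, so a_1 = 1.
  103 = 7*14 + 5, so a_2 = 7.
  14 = 2*5 + 4, so a_3 = 2.
  5 = 1*4 + 1, so a_4 = 1.
  4 = 4*1 + 0, so a_5 = 4.
The remainder reaches 0 after 6 divisions, so the expansion has 6 partial quotients, read off in order.

[2; 1, 7, 2, 1, 4]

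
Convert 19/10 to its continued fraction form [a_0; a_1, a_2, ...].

[1; 1, 9]

Run the Euclidean algorithm on 19 and 10; the successive quotients are the partial quotients a_0, a_1, ... (each step inverts the fractional part left over by the previous one):
  19 = 1*10 + 9, so a_0 = 1.
  10 = 1*9 + 1, so a_1 = 1.
  9 = 9*1 + 0, so a_2 = 9.
The remainder reaches 0 after 3 divisions, so the expansion has 3 partial quotients, read off in order.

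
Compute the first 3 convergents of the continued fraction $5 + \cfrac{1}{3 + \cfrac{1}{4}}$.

5/1, 16/3, 69/13

Using the convergent recurrence p_i = a_i*p_{i-1} + p_{i-2}, q_i = a_i*q_{i-1} + q_{i-2} with p_{-2}=0, p_{-1}=1, q_{-2}=1, q_{-1}=0:
  i=0: a_0=5, p_0 = 5*1 + 0 = 5, q_0 = 5*0 + 1 = 1.
  i=1: a_1=3, p_1 = 3*5 + 1 = 16, q_1 = 3*1 + 0 = 3.
  i=2: a_2=4, p_2 = 4*16 + 5 = 69, q_2 = 4*3 + 1 = 13.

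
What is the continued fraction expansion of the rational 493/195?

Run the Euclidean algorithm on 493 and 195; the successive quotients are the partial quotients a_0, a_1, ... (each step inverts the fractional part left over by the previous one):
  493 = 2*195 + 103, so a_0 = 2.
  195 = 1*103 + 92, so a_1 = 1.
  103 = 1*92 + 11, so a_2 = 1.
  92 = 8*11 + 4, so a_3 = 8.
  11 = 2*4 + 3, so a_4 = 2.
  4 = 1*3 + 1, so a_5 = 1.
  3 = 3*1 + 0, so a_6 = 3.
The remainder reaches 0 after 7 divisions, so the expansion has 7 partial quotients, read off in order.

[2; 1, 1, 8, 2, 1, 3]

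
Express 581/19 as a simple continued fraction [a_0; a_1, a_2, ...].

[30; 1, 1, 2, 1, 2]

Run the Euclidean algorithm on 581 and 19; the successive quotients are the partial quotients a_0, a_1, ... (each step inverts the fractional part left over by the previous one):
  581 = 30*19 + 11, so a_0 = 30.
  19 = 1*11 + 8, so a_1 = 1.
  11 = 1*8 + 3, so a_2 = 1.
  8 = 2*3 + 2, so a_3 = 2.
  3 = 1*2 + 1, so a_4 = 1.
  2 = 2*1 + 0, so a_5 = 2.
The remainder reaches 0 after 6 divisions, so the expansion has 6 partial quotients, read off in order.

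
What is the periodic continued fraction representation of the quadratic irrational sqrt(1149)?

[33; (1, 8, 1, 2, 3, 22, 3, 2, 1, 8, 1, 66)]

Write x_i = (sqrt(1149) + m_i)/d_i with (m_0, d_0) = (0, 1). a_0 = floor(sqrt(1149)) = 33, since 33^2 = 1089 <= 1149 < 1156 = 34^2.
Iterate m_{i+1} = d_i*a_i - m_i, d_{i+1} = (1149 - m_{i+1}^2)/d_i, a_{i+1} = floor((a_0 + m_{i+1})/d_{i+1}):
  m_1 = 1*33 - 0 = 33, d_1 = (1149 - 33^2)/1 = 60/1 = 60, a_1 = floor((33 + 33)/60) = 1.
  m_2 = 60*1 - 33 = 27, d_2 = (1149 - 27^2)/60 = 420/60 = 7, a_2 = floor((33 + 27)/7) = 8.
  m_3 = 7*8 - 27 = 29, d_3 = (1149 - 29^2)/7 = 308/7 = 44, a_3 = floor((33 + 29)/44) = 1.
  m_4 = 44*1 - 29 = 15, d_4 = (1149 - 15^2)/44 = 924/44 = 21, a_4 = floor((33 + 15)/21) = 2.
  m_5 = 21*2 - 15 = 27, d_5 = (1149 - 27^2)/21 = 420/21 = 20, a_5 = floor((33 + 27)/20) = 3.
  m_6 = 20*3 - 27 = 33, d_6 = (1149 - 33^2)/20 = 60/20 = 3, a_6 = floor((33 + 33)/3) = 22.
  m_7 = 3*22 - 33 = 33, d_7 = (1149 - 33^2)/3 = 60/3 = 20, a_7 = floor((33 + 33)/20) = 3.
  m_8 = 20*3 - 33 = 27, d_8 = (1149 - 27^2)/20 = 420/20 = 21, a_8 = floor((33 + 27)/21) = 2.
  m_9 = 21*2 - 27 = 15, d_9 = (1149 - 15^2)/21 = 924/21 = 44, a_9 = floor((33 + 15)/44) = 1.
  m_10 = 44*1 - 15 = 29, d_10 = (1149 - 29^2)/44 = 308/44 = 7, a_10 = floor((33 + 29)/7) = 8.
  m_11 = 7*8 - 29 = 27, d_11 = (1149 - 27^2)/7 = 420/7 = 60, a_11 = floor((33 + 27)/60) = 1.
  m_12 = 60*1 - 27 = 33, d_12 = (1149 - 33^2)/60 = 60/60 = 1, a_12 = floor((33 + 33)/1) = 66.
  m_13 = 1*66 - 33 = 33, d_13 = (1149 - 33^2)/1 = 60/1 = 60: (m_13, d_13) = (m_1, d_1) = (33, 60), so from here the quotients repeat a_1, ..., a_12; the period length is 12.
Hence the expansion of sqrt(1149) is a_0 = 33 followed by the repeating block 1, 8, 1, 2, 3, 22, 3, 2, 1, 8, 1, 66 (period 12).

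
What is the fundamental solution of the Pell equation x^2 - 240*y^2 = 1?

First expand sqrt(240) as a continued fraction. With x_i = (sqrt(240) + m_i)/d_i and (m_0, d_0) = (0, 1): a_0 = floor(sqrt(240)) = 15, since 15^2 = 225 <= 240 < 256 = 16^2.
Iterate m_{i+1} = d_i*a_i - m_i, d_{i+1} = (240 - m_{i+1}^2)/d_i, a_{i+1} = floor((a_0 + m_{i+1})/d_{i+1}):
  m_1 = 1*15 - 0 = 15, d_1 = (240 - 15^2)/1 = 15/1 = 15, a_1 = floor((15 + 15)/15) = 2.
  m_2 = 15*2 - 15 = 15, d_2 = (240 - 15^2)/15 = 15/15 = 1, a_2 = floor((15 + 15)/1) = 30.
  m_3 = 1*30 - 15 = 15, d_3 = (240 - 15^2)/1 = 15/1 = 15: (m_3, d_3) = (m_1, d_1) = (15, 15), so from here the quotients repeat a_1, a_2; the period length is 2.
So sqrt(240) = [15; (2, 30)] with period length k = 2.
k is even, so the fundamental solution of x^2 - 240y^2 = 1 is (p_{k-1}, q_{k-1}) = (p_1, q_1); compute convergents through index 1.
Convergents (p_i = a_i*p_{i-1} + p_{i-2}, q_i = a_i*q_{i-1} + q_{i-2} with p_{-2}=0, p_{-1}=1, q_{-2}=1, q_{-1}=0):
  i=0: a_0=15, p_0 = 15*1 + 0 = 15, q_0 = 15*0 + 1 = 1.
  i=1: a_1=2, p_1 = 2*15 + 1 = 31, q_1 = 2*1 + 0 = 2.
Check: 31^2 - 240*2^2 = 961 - 960 = 1, so (x, y) = (31, 2) solves the equation, and by the theorem it is the least positive solution.

(x, y) = (31, 2)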